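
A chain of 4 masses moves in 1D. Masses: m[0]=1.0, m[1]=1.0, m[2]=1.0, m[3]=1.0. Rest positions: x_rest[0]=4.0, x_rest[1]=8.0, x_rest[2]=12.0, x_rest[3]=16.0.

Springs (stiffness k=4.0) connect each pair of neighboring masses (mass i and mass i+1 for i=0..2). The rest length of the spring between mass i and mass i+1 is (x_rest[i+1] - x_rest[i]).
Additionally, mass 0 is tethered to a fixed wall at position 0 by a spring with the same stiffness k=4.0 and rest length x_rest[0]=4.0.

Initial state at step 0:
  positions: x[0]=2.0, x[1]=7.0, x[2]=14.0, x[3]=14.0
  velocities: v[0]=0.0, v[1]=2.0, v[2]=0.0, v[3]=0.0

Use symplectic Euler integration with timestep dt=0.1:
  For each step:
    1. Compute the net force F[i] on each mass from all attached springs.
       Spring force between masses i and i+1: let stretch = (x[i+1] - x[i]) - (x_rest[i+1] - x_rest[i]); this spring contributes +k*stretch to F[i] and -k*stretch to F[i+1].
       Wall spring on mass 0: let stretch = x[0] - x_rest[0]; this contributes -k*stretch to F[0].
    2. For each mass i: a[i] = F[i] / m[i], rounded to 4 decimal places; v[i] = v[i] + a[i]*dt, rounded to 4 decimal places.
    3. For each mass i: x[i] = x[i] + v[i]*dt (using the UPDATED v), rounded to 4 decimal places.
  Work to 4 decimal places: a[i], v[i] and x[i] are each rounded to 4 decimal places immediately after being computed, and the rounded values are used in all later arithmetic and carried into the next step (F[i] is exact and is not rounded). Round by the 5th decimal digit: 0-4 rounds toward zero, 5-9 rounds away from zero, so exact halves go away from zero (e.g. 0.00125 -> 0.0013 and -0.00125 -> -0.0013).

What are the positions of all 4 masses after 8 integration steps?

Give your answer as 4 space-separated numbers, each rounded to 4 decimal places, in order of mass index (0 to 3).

Step 0: x=[2.0000 7.0000 14.0000 14.0000] v=[0.0000 2.0000 0.0000 0.0000]
Step 1: x=[2.1200 7.2800 13.7200 14.1600] v=[1.2000 2.8000 -2.8000 1.6000]
Step 2: x=[2.3616 7.6112 13.2000 14.4624] v=[2.4160 3.3120 -5.2000 3.0240]
Step 3: x=[2.7187 7.9560 12.5069 14.8743] v=[3.5712 3.4477 -6.9306 4.1190]
Step 4: x=[3.1766 8.2733 11.7265 15.3515] v=[4.5786 3.1731 -7.8040 4.7720]
Step 5: x=[3.7113 8.5249 10.9530 15.8437] v=[5.3466 2.5157 -7.7353 4.9220]
Step 6: x=[4.2901 8.6811 10.2780 16.3003] v=[5.7875 1.5615 -6.7503 4.5657]
Step 7: x=[4.8729 8.7255 9.7800 16.6760] v=[5.8279 0.4439 -4.9801 3.7568]
Step 8: x=[5.4149 8.6580 9.5157 16.9358] v=[5.4198 -0.6753 -2.6435 2.5984]

Answer: 5.4149 8.6580 9.5157 16.9358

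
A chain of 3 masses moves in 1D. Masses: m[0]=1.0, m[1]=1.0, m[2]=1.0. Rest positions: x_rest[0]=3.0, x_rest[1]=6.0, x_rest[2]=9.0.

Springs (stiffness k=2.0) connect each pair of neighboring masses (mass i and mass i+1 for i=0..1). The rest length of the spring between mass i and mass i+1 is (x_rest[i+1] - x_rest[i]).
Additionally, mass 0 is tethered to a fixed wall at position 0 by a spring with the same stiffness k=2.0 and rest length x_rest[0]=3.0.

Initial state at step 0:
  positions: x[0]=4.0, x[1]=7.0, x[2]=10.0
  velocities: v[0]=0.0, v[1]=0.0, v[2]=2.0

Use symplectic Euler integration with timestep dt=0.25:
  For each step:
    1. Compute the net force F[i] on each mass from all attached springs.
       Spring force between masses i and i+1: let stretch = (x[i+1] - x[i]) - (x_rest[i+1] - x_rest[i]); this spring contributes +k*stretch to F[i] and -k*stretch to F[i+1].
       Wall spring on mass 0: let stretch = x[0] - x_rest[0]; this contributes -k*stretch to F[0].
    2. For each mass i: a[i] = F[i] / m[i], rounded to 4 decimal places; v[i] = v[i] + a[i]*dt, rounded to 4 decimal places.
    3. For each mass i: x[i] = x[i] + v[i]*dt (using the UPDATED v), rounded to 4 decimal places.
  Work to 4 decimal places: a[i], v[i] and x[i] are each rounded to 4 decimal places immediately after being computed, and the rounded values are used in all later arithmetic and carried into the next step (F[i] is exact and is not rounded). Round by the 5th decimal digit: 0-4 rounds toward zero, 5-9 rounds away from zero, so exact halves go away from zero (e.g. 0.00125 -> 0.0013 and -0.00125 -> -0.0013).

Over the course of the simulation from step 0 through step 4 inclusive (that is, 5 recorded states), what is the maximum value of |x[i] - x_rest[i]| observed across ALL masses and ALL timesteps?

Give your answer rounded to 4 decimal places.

Answer: 2.4515

Derivation:
Step 0: x=[4.0000 7.0000 10.0000] v=[0.0000 0.0000 2.0000]
Step 1: x=[3.8750 7.0000 10.5000] v=[-0.5000 0.0000 2.0000]
Step 2: x=[3.6563 7.0469 10.9375] v=[-0.8750 0.1875 1.7500]
Step 3: x=[3.4043 7.1563 11.2637] v=[-1.0079 0.4375 1.3047]
Step 4: x=[3.1958 7.3101 11.4515] v=[-0.8341 0.6152 0.7510]
Max displacement = 2.4515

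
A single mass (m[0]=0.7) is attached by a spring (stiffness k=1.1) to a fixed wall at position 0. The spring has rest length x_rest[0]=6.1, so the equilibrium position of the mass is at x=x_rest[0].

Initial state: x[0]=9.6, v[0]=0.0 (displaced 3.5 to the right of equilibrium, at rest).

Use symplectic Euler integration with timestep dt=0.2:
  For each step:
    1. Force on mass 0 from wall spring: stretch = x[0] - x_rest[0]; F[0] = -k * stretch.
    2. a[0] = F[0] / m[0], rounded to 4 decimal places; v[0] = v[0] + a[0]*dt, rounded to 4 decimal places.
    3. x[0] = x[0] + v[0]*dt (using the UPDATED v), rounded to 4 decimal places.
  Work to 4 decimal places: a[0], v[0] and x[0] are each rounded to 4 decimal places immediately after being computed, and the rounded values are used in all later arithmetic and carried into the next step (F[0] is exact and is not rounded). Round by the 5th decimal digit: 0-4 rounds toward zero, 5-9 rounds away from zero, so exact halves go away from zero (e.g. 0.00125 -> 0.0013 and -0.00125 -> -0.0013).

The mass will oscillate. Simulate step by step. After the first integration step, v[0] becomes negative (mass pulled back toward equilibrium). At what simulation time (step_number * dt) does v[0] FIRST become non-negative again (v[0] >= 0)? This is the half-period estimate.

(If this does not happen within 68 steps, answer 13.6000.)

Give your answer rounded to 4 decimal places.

Step 0: x=[9.6000] v=[0.0000]
Step 1: x=[9.3800] v=[-1.1000]
Step 2: x=[8.9538] v=[-2.1309]
Step 3: x=[8.3482] v=[-3.0278]
Step 4: x=[7.6013] v=[-3.7344]
Step 5: x=[6.7601] v=[-4.2062]
Step 6: x=[5.8774] v=[-4.4137]
Step 7: x=[5.0087] v=[-4.3437]
Step 8: x=[4.2086] v=[-4.0007]
Step 9: x=[3.5273] v=[-3.4063]
Step 10: x=[3.0078] v=[-2.5977]
Step 11: x=[2.6826] v=[-1.6259]
Step 12: x=[2.5722] v=[-0.5519]
Step 13: x=[2.6836] v=[0.5568]
First v>=0 after going negative at step 13, time=2.6000

Answer: 2.6000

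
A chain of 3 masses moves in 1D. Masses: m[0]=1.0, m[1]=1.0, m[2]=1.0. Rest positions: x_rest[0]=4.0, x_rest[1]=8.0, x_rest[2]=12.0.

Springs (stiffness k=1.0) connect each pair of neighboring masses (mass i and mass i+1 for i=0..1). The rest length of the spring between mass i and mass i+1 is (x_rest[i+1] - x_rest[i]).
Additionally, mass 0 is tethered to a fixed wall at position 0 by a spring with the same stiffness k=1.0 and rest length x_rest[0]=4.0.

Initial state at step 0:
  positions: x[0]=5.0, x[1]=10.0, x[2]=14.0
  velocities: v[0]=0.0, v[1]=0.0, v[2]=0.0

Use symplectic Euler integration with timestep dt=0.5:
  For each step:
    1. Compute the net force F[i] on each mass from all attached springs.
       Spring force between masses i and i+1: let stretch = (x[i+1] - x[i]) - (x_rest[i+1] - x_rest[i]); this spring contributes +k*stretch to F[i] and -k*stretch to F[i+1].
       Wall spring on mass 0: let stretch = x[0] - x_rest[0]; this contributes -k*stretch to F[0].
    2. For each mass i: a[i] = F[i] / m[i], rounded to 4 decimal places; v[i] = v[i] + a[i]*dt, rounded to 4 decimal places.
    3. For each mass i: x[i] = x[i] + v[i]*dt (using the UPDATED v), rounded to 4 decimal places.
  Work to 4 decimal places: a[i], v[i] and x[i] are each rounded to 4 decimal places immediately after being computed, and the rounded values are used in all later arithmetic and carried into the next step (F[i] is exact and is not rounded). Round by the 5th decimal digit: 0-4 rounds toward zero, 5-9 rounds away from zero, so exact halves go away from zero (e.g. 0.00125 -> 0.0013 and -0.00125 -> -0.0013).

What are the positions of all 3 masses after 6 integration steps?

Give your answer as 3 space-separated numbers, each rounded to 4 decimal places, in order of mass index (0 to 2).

Step 0: x=[5.0000 10.0000 14.0000] v=[0.0000 0.0000 0.0000]
Step 1: x=[5.0000 9.7500 14.0000] v=[0.0000 -0.5000 0.0000]
Step 2: x=[4.9375 9.3750 13.9375] v=[-0.1250 -0.7500 -0.1250]
Step 3: x=[4.7500 9.0313 13.7344] v=[-0.3750 -0.6875 -0.4063]
Step 4: x=[4.4453 8.7930 13.3555] v=[-0.6094 -0.4766 -0.7579]
Step 5: x=[4.1162 8.6084 12.8359] v=[-0.6582 -0.3692 -1.0392]
Step 6: x=[3.8811 8.3576 12.2594] v=[-0.4702 -0.5016 -1.1530]

Answer: 3.8811 8.3576 12.2594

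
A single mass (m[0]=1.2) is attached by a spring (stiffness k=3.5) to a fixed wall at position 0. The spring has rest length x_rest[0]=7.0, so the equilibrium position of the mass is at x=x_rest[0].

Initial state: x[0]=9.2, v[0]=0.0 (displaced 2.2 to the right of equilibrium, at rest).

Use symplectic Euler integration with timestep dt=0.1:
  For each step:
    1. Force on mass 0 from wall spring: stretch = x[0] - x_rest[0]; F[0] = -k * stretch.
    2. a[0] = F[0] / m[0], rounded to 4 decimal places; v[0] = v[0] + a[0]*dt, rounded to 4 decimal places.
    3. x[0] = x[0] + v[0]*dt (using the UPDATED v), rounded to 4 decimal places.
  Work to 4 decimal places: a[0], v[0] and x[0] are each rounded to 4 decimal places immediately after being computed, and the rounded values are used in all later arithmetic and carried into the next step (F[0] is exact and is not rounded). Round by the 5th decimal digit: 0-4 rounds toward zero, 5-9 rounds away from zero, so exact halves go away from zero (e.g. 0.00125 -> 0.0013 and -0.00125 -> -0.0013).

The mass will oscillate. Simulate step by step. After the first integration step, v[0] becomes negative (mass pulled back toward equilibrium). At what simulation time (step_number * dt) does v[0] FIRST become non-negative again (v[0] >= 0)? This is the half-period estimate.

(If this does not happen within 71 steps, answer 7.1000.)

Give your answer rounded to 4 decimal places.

Answer: 1.9000

Derivation:
Step 0: x=[9.2000] v=[0.0000]
Step 1: x=[9.1358] v=[-0.6417]
Step 2: x=[9.0093] v=[-1.2646]
Step 3: x=[8.8242] v=[-1.8507]
Step 4: x=[8.5859] v=[-2.3828]
Step 5: x=[8.3014] v=[-2.8454]
Step 6: x=[7.9789] v=[-3.2250]
Step 7: x=[7.6279] v=[-3.5105]
Step 8: x=[7.2585] v=[-3.6936]
Step 9: x=[6.8816] v=[-3.7690]
Step 10: x=[6.5082] v=[-3.7345]
Step 11: x=[6.1491] v=[-3.5911]
Step 12: x=[5.8148] v=[-3.3429]
Step 13: x=[5.5151] v=[-2.9972]
Step 14: x=[5.2587] v=[-2.5641]
Step 15: x=[5.0531] v=[-2.0562]
Step 16: x=[4.9043] v=[-1.4884]
Step 17: x=[4.8166] v=[-0.8772]
Step 18: x=[4.7926] v=[-0.2404]
Step 19: x=[4.8329] v=[0.4034]
First v>=0 after going negative at step 19, time=1.9000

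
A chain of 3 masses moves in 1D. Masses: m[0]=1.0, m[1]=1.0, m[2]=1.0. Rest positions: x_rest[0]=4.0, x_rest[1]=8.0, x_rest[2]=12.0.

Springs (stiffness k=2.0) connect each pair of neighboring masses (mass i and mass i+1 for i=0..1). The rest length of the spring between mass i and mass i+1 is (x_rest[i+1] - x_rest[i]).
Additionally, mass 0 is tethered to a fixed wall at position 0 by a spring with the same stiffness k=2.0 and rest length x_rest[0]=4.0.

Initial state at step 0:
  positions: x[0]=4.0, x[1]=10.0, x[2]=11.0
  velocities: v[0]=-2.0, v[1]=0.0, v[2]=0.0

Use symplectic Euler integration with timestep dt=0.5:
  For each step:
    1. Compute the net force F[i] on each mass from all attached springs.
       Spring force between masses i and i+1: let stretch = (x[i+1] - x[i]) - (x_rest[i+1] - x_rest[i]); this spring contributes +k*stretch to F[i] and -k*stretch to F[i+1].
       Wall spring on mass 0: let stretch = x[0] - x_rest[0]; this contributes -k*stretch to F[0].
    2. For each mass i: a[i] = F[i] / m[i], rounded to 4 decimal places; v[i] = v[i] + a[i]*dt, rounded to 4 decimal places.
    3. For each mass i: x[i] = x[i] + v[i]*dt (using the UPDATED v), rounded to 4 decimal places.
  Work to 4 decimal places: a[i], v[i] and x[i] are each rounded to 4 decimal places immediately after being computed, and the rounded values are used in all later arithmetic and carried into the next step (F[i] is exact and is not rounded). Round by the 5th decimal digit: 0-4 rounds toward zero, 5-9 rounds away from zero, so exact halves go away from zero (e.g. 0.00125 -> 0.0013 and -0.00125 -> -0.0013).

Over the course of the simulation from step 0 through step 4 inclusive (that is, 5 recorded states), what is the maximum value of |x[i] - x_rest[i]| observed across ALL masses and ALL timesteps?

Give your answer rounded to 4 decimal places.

Answer: 2.2500

Derivation:
Step 0: x=[4.0000 10.0000 11.0000] v=[-2.0000 0.0000 0.0000]
Step 1: x=[4.0000 7.5000 12.5000] v=[0.0000 -5.0000 3.0000]
Step 2: x=[3.7500 5.7500 13.5000] v=[-0.5000 -3.5000 2.0000]
Step 3: x=[2.6250 6.8750 12.6250] v=[-2.2500 2.2500 -1.7500]
Step 4: x=[2.3125 8.7500 10.8750] v=[-0.6250 3.7500 -3.5000]
Max displacement = 2.2500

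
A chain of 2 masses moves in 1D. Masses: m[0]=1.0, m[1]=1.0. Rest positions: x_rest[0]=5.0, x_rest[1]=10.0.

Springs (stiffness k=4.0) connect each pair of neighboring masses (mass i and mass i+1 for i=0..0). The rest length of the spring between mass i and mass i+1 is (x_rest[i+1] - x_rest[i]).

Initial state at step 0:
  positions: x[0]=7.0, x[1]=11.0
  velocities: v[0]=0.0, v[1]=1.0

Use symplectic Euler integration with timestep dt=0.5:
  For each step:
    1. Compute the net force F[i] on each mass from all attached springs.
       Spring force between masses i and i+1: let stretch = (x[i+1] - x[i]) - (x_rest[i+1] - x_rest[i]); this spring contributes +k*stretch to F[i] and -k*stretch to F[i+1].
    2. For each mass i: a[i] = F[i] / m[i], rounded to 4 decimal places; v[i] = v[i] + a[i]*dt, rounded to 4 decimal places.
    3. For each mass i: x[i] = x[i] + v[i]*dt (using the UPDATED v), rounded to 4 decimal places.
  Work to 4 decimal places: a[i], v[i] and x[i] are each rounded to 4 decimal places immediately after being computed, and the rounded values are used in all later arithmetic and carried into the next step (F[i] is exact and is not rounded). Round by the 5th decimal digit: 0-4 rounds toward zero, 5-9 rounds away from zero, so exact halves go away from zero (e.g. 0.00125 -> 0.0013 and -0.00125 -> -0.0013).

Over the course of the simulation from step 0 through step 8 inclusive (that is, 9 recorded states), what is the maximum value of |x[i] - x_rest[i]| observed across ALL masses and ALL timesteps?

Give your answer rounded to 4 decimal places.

Answer: 4.0000

Derivation:
Step 0: x=[7.0000 11.0000] v=[0.0000 1.0000]
Step 1: x=[6.0000 12.5000] v=[-2.0000 3.0000]
Step 2: x=[6.5000 12.5000] v=[1.0000 0.0000]
Step 3: x=[8.0000 11.5000] v=[3.0000 -2.0000]
Step 4: x=[8.0000 12.0000] v=[0.0000 1.0000]
Step 5: x=[7.0000 13.5000] v=[-2.0000 3.0000]
Step 6: x=[7.5000 13.5000] v=[1.0000 0.0000]
Step 7: x=[9.0000 12.5000] v=[3.0000 -2.0000]
Step 8: x=[9.0000 13.0000] v=[0.0000 1.0000]
Max displacement = 4.0000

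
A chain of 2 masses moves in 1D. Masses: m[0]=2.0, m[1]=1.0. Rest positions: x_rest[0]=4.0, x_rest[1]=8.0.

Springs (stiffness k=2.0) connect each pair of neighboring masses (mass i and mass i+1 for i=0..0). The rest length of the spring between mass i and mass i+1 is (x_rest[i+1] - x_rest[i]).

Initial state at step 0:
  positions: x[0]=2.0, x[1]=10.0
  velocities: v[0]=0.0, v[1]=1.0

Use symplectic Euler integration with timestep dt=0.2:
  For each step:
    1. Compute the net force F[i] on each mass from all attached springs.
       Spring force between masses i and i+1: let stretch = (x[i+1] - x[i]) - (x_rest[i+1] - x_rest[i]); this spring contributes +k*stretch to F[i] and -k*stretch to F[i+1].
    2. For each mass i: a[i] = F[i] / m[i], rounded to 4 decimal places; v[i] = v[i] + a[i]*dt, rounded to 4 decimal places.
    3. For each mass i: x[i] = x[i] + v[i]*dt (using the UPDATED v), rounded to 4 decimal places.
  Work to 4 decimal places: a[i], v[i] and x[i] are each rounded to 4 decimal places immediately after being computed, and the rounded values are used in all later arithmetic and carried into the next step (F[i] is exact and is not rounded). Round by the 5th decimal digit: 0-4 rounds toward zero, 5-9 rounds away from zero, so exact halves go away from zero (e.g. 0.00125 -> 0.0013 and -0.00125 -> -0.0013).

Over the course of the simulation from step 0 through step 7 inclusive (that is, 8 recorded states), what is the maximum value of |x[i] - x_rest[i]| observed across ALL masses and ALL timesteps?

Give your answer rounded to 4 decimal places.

Step 0: x=[2.0000 10.0000] v=[0.0000 1.0000]
Step 1: x=[2.1600 9.8800] v=[0.8000 -0.6000]
Step 2: x=[2.4688 9.4624] v=[1.5440 -2.0880]
Step 3: x=[2.8973 8.8053] v=[2.1427 -3.2854]
Step 4: x=[3.4022 7.9956] v=[2.5243 -4.0486]
Step 5: x=[3.9308 7.1384] v=[2.6430 -4.2860]
Step 6: x=[4.4277 6.3446] v=[2.4845 -3.9690]
Step 7: x=[4.8413 5.7174] v=[2.0679 -3.1358]
Max displacement = 2.2826

Answer: 2.2826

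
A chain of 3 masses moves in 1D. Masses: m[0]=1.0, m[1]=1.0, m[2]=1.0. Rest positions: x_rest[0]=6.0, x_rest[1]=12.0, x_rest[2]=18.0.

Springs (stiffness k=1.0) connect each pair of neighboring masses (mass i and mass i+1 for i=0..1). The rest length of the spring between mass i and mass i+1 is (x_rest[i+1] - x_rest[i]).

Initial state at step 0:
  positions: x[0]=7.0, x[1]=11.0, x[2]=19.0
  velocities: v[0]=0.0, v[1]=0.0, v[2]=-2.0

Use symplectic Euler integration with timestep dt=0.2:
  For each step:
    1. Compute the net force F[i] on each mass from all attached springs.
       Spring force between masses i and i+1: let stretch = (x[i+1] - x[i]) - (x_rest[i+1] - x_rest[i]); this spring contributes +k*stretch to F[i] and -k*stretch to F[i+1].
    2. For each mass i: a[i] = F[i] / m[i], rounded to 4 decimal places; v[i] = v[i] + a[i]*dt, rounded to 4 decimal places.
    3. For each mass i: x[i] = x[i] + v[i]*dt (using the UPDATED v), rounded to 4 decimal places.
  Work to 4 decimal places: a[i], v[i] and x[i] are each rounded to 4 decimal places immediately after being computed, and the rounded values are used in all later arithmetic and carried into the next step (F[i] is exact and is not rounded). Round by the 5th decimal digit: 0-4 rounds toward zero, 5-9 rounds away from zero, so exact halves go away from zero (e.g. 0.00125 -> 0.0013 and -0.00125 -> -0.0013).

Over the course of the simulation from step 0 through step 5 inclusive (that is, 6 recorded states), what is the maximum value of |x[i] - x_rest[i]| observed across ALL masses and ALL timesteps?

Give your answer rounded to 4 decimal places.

Answer: 1.6009

Derivation:
Step 0: x=[7.0000 11.0000 19.0000] v=[0.0000 0.0000 -2.0000]
Step 1: x=[6.9200 11.1600 18.5200] v=[-0.4000 0.8000 -2.4000]
Step 2: x=[6.7696 11.4448 17.9856] v=[-0.7520 1.4240 -2.6720]
Step 3: x=[6.5662 11.8042 17.4296] v=[-1.0170 1.7971 -2.7802]
Step 4: x=[6.3323 12.1791 16.8885] v=[-1.1694 1.8746 -2.7053]
Step 5: x=[6.0923 12.5085 16.3991] v=[-1.2000 1.6471 -2.4472]
Max displacement = 1.6009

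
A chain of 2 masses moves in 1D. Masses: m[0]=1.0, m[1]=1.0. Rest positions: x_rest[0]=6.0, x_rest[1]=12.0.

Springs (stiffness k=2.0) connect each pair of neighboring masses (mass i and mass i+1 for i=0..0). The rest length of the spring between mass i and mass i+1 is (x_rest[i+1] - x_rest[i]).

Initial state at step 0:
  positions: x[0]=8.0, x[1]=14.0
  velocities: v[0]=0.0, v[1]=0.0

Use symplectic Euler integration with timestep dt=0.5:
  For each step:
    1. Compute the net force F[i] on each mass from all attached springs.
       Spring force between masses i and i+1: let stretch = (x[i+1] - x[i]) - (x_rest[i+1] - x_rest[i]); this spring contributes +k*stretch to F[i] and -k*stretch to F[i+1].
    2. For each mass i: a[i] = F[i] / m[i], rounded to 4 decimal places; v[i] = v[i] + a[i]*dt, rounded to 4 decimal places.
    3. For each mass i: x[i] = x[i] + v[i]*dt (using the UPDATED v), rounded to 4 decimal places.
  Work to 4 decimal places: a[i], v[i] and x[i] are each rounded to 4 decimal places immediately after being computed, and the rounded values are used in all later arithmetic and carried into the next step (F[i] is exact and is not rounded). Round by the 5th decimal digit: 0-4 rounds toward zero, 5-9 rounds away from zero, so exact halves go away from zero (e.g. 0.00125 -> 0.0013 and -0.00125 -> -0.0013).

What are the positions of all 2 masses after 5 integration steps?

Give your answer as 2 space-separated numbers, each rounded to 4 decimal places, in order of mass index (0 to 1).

Step 0: x=[8.0000 14.0000] v=[0.0000 0.0000]
Step 1: x=[8.0000 14.0000] v=[0.0000 0.0000]
Step 2: x=[8.0000 14.0000] v=[0.0000 0.0000]
Step 3: x=[8.0000 14.0000] v=[0.0000 0.0000]
Step 4: x=[8.0000 14.0000] v=[0.0000 0.0000]
Step 5: x=[8.0000 14.0000] v=[0.0000 0.0000]

Answer: 8.0000 14.0000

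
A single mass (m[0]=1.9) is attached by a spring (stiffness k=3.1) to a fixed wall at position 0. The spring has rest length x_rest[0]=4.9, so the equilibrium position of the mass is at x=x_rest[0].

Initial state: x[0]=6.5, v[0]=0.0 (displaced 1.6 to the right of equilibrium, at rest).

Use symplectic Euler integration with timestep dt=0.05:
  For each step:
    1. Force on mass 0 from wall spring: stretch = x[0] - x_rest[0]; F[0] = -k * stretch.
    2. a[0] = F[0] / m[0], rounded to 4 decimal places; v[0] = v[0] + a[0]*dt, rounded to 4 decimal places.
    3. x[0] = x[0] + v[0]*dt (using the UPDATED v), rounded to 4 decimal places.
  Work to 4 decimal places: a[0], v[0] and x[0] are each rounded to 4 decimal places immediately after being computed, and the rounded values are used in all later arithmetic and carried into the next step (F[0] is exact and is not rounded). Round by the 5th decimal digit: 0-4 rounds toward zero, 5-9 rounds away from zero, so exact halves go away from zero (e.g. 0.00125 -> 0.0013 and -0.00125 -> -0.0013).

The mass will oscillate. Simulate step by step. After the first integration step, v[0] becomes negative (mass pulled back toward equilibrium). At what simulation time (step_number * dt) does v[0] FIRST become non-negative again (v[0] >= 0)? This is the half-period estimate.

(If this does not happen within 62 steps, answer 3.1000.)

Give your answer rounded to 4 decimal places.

Answer: 2.5000

Derivation:
Step 0: x=[6.5000] v=[0.0000]
Step 1: x=[6.4935] v=[-0.1305]
Step 2: x=[6.4805] v=[-0.2605]
Step 3: x=[6.4610] v=[-0.3894]
Step 4: x=[6.4352] v=[-0.5167]
Step 5: x=[6.4031] v=[-0.6419]
Step 6: x=[6.3649] v=[-0.7645]
Step 7: x=[6.3207] v=[-0.8840]
Step 8: x=[6.2707] v=[-0.9999]
Step 9: x=[6.2151] v=[-1.1117]
Step 10: x=[6.1542] v=[-1.2190]
Step 11: x=[6.0881] v=[-1.3213]
Step 12: x=[6.0172] v=[-1.4182]
Step 13: x=[5.9417] v=[-1.5093]
Step 14: x=[5.8620] v=[-1.5943]
Step 15: x=[5.7784] v=[-1.6728]
Step 16: x=[5.6912] v=[-1.7445]
Step 17: x=[5.6008] v=[-1.8090]
Step 18: x=[5.5075] v=[-1.8662]
Step 19: x=[5.4117] v=[-1.9158]
Step 20: x=[5.3138] v=[-1.9575]
Step 21: x=[5.2142] v=[-1.9913]
Step 22: x=[5.1134] v=[-2.0169]
Step 23: x=[5.0117] v=[-2.0343]
Step 24: x=[4.9095] v=[-2.0434]
Step 25: x=[4.8073] v=[-2.0442]
Step 26: x=[4.7055] v=[-2.0366]
Step 27: x=[4.6045] v=[-2.0207]
Step 28: x=[4.5047] v=[-1.9966]
Step 29: x=[4.4065] v=[-1.9644]
Step 30: x=[4.3103] v=[-1.9241]
Step 31: x=[4.2165] v=[-1.8760]
Step 32: x=[4.1255] v=[-1.8202]
Step 33: x=[4.0377] v=[-1.7570]
Step 34: x=[3.9534] v=[-1.6867]
Step 35: x=[3.8729] v=[-1.6095]
Step 36: x=[3.7966] v=[-1.5257]
Step 37: x=[3.7248] v=[-1.4357]
Step 38: x=[3.6578] v=[-1.3398]
Step 39: x=[3.5959] v=[-1.2385]
Step 40: x=[3.5393] v=[-1.1321]
Step 41: x=[3.4882] v=[-1.0211]
Step 42: x=[3.4429] v=[-0.9059]
Step 43: x=[3.4036] v=[-0.7870]
Step 44: x=[3.3704] v=[-0.6649]
Step 45: x=[3.3434] v=[-0.5401]
Step 46: x=[3.3227] v=[-0.4131]
Step 47: x=[3.3085] v=[-0.2844]
Step 48: x=[3.3008] v=[-0.1546]
Step 49: x=[3.2996] v=[-0.0241]
Step 50: x=[3.3049] v=[0.1065]
First v>=0 after going negative at step 50, time=2.5000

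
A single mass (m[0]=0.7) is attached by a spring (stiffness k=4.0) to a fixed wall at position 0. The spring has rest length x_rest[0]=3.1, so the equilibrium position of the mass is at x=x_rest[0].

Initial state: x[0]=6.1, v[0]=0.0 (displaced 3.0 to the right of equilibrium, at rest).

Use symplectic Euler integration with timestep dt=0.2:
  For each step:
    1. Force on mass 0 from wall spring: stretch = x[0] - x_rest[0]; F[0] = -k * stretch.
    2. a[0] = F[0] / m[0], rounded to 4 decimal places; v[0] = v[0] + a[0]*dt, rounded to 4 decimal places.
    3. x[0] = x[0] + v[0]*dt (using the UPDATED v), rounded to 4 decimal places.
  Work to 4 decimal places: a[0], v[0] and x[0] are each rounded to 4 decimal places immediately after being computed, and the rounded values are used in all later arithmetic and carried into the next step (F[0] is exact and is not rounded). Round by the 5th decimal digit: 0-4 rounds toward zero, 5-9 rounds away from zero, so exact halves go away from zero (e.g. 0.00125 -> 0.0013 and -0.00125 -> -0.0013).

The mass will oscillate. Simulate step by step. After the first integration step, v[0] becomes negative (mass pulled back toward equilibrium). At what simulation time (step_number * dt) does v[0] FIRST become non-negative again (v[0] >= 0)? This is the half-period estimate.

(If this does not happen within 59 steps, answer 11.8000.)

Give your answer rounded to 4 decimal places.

Answer: 1.4000

Derivation:
Step 0: x=[6.1000] v=[0.0000]
Step 1: x=[5.4143] v=[-3.4286]
Step 2: x=[4.1996] v=[-6.0735]
Step 3: x=[2.7336] v=[-7.3302]
Step 4: x=[1.3513] v=[-6.9115]
Step 5: x=[0.3687] v=[-4.9130]
Step 6: x=[0.0104] v=[-1.7915]
Step 7: x=[0.3583] v=[1.7395]
First v>=0 after going negative at step 7, time=1.4000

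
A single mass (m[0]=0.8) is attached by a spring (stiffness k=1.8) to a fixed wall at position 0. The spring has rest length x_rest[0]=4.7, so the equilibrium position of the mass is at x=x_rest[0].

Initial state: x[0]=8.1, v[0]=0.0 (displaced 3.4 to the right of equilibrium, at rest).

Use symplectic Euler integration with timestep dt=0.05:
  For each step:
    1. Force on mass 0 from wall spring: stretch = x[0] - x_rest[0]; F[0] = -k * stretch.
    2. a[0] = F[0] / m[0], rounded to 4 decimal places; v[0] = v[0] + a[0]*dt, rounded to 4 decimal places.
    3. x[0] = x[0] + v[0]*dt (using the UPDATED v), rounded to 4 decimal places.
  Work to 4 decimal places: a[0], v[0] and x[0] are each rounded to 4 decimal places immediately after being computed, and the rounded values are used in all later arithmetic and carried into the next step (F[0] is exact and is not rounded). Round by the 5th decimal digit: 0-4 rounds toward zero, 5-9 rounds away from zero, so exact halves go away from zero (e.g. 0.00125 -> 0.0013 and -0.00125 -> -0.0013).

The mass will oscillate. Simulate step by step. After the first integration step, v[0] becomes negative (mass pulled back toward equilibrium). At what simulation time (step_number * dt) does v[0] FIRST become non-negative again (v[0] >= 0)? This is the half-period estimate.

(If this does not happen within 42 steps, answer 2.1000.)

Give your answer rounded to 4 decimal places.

Step 0: x=[8.1000] v=[0.0000]
Step 1: x=[8.0809] v=[-0.3825]
Step 2: x=[8.0428] v=[-0.7629]
Step 3: x=[7.9859] v=[-1.1390]
Step 4: x=[7.9105] v=[-1.5087]
Step 5: x=[7.8170] v=[-1.8699]
Step 6: x=[7.7060] v=[-2.2206]
Step 7: x=[7.5781] v=[-2.5588]
Step 8: x=[7.4340] v=[-2.8826]
Step 9: x=[7.2745] v=[-3.1902]
Step 10: x=[7.1005] v=[-3.4798]
Step 11: x=[6.9130] v=[-3.7499]
Step 12: x=[6.7131] v=[-3.9989]
Step 13: x=[6.5018] v=[-4.2254]
Step 14: x=[6.2804] v=[-4.4281]
Step 15: x=[6.0501] v=[-4.6059]
Step 16: x=[5.8122] v=[-4.7578]
Step 17: x=[5.5681] v=[-4.8829]
Step 18: x=[5.3191] v=[-4.9806]
Step 19: x=[5.0666] v=[-5.0503]
Step 20: x=[4.8120] v=[-5.0915]
Step 21: x=[4.5568] v=[-5.1041]
Step 22: x=[4.3024] v=[-5.0880]
Step 23: x=[4.0502] v=[-5.0433]
Step 24: x=[3.8017] v=[-4.9702]
Step 25: x=[3.5582] v=[-4.8691]
Step 26: x=[3.3212] v=[-4.7406]
Step 27: x=[3.0919] v=[-4.5855]
Step 28: x=[2.8717] v=[-4.4046]
Step 29: x=[2.6618] v=[-4.1989]
Step 30: x=[2.4633] v=[-3.9696]
Step 31: x=[2.2774] v=[-3.7180]
Step 32: x=[2.1051] v=[-3.4455]
Step 33: x=[1.9474] v=[-3.1536]
Step 34: x=[1.8052] v=[-2.8439]
Step 35: x=[1.6793] v=[-2.5182]
Step 36: x=[1.5704] v=[-2.1784]
Step 37: x=[1.4791] v=[-1.8263]
Step 38: x=[1.4059] v=[-1.4640]
Step 39: x=[1.3512] v=[-1.0934]
Step 40: x=[1.3154] v=[-0.7167]
Step 41: x=[1.2986] v=[-0.3359]
Step 42: x=[1.3009] v=[0.0468]
First v>=0 after going negative at step 42, time=2.1000

Answer: 2.1000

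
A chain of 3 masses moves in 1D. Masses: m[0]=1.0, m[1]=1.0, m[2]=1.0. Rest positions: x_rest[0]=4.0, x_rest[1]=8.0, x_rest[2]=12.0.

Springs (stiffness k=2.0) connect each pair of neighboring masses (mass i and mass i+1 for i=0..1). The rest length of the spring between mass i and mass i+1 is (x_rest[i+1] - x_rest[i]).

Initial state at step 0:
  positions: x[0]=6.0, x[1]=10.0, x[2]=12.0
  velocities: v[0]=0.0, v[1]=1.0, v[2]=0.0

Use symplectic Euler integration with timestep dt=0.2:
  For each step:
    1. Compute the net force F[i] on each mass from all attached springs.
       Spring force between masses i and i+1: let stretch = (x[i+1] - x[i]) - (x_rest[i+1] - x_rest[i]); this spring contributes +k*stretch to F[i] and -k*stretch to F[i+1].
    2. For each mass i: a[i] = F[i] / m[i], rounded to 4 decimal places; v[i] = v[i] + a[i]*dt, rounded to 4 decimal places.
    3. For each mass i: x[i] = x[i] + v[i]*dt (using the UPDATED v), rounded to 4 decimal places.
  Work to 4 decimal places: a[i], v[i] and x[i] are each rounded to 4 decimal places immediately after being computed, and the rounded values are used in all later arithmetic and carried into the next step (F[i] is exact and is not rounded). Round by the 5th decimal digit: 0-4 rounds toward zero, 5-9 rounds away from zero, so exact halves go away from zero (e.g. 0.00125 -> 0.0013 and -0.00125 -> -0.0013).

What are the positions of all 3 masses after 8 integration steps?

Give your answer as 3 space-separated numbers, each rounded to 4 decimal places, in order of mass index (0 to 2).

Step 0: x=[6.0000 10.0000 12.0000] v=[0.0000 1.0000 0.0000]
Step 1: x=[6.0000 10.0400 12.1600] v=[0.0000 0.2000 0.8000]
Step 2: x=[6.0032 9.9264 12.4704] v=[0.0160 -0.5680 1.5520]
Step 3: x=[6.0003 9.7025 12.8973] v=[-0.0147 -1.1197 2.1344]
Step 4: x=[5.9735 9.4380 13.3886] v=[-0.1338 -1.3227 2.4565]
Step 5: x=[5.9039 9.2123 13.8839] v=[-0.3480 -1.1283 2.4763]
Step 6: x=[5.7790 9.0957 14.3254] v=[-0.6246 -0.5830 2.2077]
Step 7: x=[5.5994 9.1321 14.6686] v=[-0.8979 0.1822 1.7158]
Step 8: x=[5.3824 9.3288 14.8888] v=[-1.0848 0.9837 1.1012]

Answer: 5.3824 9.3288 14.8888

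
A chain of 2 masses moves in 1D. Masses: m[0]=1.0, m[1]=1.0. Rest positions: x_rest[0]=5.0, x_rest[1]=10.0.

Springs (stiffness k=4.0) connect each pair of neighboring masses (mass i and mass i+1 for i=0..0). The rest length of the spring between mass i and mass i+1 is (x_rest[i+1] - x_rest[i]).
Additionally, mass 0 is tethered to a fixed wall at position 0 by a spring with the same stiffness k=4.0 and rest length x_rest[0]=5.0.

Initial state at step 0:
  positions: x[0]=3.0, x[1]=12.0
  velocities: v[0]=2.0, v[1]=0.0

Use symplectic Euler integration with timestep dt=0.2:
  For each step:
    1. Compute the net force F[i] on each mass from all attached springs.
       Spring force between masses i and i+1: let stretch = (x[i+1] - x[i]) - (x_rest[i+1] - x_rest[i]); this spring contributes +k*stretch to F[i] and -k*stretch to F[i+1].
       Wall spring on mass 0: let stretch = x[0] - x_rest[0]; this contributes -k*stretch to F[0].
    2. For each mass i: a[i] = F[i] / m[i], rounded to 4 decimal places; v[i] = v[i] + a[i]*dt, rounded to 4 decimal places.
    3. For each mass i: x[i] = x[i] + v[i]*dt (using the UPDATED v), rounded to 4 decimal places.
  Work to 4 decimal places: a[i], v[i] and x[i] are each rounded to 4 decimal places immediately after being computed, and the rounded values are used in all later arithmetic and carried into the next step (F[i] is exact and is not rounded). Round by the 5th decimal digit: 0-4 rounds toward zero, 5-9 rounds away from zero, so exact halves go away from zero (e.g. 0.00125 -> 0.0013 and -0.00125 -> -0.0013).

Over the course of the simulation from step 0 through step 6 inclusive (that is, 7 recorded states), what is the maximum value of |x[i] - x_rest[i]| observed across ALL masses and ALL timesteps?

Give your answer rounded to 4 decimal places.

Answer: 3.1940

Derivation:
Step 0: x=[3.0000 12.0000] v=[2.0000 0.0000]
Step 1: x=[4.3600 11.3600] v=[6.8000 -3.2000]
Step 2: x=[6.1424 10.4000] v=[8.9120 -4.8000]
Step 3: x=[7.6232 9.5588] v=[7.4042 -4.2061]
Step 4: x=[8.1940 9.2079] v=[2.8541 -1.7546]
Step 5: x=[7.6160 9.4948] v=[-2.8900 1.4343]
Step 6: x=[6.1200 10.2811] v=[-7.4798 3.9313]
Max displacement = 3.1940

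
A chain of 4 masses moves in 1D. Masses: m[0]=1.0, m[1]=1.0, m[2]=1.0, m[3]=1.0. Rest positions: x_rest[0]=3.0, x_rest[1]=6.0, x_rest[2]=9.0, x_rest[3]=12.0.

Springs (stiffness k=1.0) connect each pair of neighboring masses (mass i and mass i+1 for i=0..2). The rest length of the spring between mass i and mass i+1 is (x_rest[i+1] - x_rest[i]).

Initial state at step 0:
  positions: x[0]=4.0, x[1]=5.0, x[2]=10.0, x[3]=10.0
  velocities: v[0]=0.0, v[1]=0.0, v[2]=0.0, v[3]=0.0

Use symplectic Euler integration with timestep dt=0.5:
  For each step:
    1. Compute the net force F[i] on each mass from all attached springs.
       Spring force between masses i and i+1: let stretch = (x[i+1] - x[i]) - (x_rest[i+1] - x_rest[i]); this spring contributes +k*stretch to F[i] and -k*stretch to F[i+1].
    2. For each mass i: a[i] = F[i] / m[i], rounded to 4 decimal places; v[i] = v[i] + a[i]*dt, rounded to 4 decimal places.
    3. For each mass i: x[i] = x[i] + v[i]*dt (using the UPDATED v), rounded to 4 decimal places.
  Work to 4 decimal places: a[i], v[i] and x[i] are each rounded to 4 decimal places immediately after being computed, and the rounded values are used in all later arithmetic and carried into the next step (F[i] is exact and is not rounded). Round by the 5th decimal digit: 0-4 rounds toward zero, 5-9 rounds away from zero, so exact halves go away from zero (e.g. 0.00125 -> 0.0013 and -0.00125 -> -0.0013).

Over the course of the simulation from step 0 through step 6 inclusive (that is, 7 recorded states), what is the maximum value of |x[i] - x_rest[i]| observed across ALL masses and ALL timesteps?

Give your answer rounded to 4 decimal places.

Step 0: x=[4.0000 5.0000 10.0000 10.0000] v=[0.0000 0.0000 0.0000 0.0000]
Step 1: x=[3.5000 6.0000 8.7500 10.7500] v=[-1.0000 2.0000 -2.5000 1.5000]
Step 2: x=[2.8750 7.0625 7.3125 11.7500] v=[-1.2500 2.1250 -2.8750 2.0000]
Step 3: x=[2.5469 7.1407 6.9219 12.3907] v=[-0.6563 0.1563 -0.7813 1.2813]
Step 4: x=[2.6172 6.0157 7.9532 12.4142] v=[0.1406 -2.2500 2.0625 0.0469]
Step 5: x=[2.7872 4.5255 9.6154 12.0724] v=[0.3399 -2.9805 3.3243 -0.6836]
Step 6: x=[2.6417 3.8732 10.6194 11.8664] v=[-0.2910 -1.3047 2.0079 -0.4121]
Max displacement = 2.1268

Answer: 2.1268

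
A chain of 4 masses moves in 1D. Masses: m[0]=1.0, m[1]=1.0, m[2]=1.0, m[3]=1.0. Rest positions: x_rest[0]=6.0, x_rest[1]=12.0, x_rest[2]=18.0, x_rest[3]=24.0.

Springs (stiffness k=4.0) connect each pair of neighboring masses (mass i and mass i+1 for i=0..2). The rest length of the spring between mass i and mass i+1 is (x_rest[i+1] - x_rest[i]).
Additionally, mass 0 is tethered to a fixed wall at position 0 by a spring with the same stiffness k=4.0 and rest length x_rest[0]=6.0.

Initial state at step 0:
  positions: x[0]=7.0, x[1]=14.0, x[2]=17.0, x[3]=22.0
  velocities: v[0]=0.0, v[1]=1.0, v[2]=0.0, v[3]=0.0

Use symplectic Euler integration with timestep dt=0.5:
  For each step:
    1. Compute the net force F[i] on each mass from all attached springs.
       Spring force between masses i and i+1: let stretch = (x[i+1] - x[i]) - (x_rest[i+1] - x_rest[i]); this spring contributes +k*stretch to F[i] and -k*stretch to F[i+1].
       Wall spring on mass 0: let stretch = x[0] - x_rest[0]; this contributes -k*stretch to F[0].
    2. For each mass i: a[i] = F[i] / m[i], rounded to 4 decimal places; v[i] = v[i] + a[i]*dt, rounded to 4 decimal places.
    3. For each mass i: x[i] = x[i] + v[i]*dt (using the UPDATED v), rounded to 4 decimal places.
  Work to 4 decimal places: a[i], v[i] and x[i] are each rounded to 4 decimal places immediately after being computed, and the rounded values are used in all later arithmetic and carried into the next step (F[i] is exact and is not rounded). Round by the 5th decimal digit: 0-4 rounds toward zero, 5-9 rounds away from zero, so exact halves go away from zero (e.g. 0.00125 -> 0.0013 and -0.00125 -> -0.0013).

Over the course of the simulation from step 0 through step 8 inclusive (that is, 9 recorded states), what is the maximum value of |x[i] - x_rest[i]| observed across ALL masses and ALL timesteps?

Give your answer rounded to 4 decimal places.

Answer: 3.0000

Derivation:
Step 0: x=[7.0000 14.0000 17.0000 22.0000] v=[0.0000 1.0000 0.0000 0.0000]
Step 1: x=[7.0000 10.5000 19.0000 23.0000] v=[0.0000 -7.0000 4.0000 2.0000]
Step 2: x=[3.5000 12.0000 16.5000 26.0000] v=[-7.0000 3.0000 -5.0000 6.0000]
Step 3: x=[5.0000 9.5000 19.0000 25.5000] v=[3.0000 -5.0000 5.0000 -1.0000]
Step 4: x=[6.0000 12.0000 18.5000 24.5000] v=[2.0000 5.0000 -1.0000 -2.0000]
Step 5: x=[7.0000 15.0000 17.5000 23.5000] v=[2.0000 6.0000 -2.0000 -2.0000]
Step 6: x=[9.0000 12.5000 20.0000 22.5000] v=[4.0000 -5.0000 5.0000 -2.0000]
Step 7: x=[5.5000 14.0000 17.5000 25.0000] v=[-7.0000 3.0000 -5.0000 5.0000]
Step 8: x=[5.0000 10.5000 19.0000 26.0000] v=[-1.0000 -7.0000 3.0000 2.0000]
Max displacement = 3.0000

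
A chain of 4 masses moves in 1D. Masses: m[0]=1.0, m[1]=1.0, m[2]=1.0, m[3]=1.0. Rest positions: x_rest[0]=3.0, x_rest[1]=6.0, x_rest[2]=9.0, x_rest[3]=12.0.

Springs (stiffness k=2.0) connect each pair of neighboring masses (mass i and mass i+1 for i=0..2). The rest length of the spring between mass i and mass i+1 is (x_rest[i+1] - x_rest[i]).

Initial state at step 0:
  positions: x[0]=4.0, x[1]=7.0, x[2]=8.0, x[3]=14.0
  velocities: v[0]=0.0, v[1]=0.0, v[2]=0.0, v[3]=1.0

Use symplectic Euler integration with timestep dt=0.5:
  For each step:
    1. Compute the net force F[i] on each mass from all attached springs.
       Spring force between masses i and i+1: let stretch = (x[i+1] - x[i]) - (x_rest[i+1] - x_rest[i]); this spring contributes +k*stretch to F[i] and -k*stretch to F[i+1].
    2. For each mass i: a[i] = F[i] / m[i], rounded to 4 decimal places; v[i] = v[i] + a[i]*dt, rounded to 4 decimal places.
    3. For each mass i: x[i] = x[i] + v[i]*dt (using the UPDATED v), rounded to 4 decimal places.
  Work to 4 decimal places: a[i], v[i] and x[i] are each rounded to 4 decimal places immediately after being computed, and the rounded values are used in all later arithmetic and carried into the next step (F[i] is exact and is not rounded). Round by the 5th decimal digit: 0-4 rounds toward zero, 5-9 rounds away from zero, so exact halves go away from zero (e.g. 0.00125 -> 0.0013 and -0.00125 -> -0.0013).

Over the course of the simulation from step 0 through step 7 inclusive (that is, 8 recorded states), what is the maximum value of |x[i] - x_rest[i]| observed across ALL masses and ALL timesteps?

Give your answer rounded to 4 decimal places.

Answer: 3.0000

Derivation:
Step 0: x=[4.0000 7.0000 8.0000 14.0000] v=[0.0000 0.0000 0.0000 1.0000]
Step 1: x=[4.0000 6.0000 10.5000 13.0000] v=[0.0000 -2.0000 5.0000 -2.0000]
Step 2: x=[3.5000 6.2500 12.0000 12.2500] v=[-1.0000 0.5000 3.0000 -1.5000]
Step 3: x=[2.8750 8.0000 10.7500 12.8750] v=[-1.2500 3.5000 -2.5000 1.2500]
Step 4: x=[3.3125 8.5625 9.1875 13.9375] v=[0.8750 1.1250 -3.1250 2.1250]
Step 5: x=[4.8750 6.8125 9.6875 14.1250] v=[3.1250 -3.5000 1.0000 0.3750]
Step 6: x=[5.9063 5.5313 10.9688 13.5938] v=[2.0625 -2.5625 2.5625 -1.0625]
Step 7: x=[5.2501 7.1563 10.8438 13.2501] v=[-1.3125 3.2500 -0.2500 -0.6875]
Max displacement = 3.0000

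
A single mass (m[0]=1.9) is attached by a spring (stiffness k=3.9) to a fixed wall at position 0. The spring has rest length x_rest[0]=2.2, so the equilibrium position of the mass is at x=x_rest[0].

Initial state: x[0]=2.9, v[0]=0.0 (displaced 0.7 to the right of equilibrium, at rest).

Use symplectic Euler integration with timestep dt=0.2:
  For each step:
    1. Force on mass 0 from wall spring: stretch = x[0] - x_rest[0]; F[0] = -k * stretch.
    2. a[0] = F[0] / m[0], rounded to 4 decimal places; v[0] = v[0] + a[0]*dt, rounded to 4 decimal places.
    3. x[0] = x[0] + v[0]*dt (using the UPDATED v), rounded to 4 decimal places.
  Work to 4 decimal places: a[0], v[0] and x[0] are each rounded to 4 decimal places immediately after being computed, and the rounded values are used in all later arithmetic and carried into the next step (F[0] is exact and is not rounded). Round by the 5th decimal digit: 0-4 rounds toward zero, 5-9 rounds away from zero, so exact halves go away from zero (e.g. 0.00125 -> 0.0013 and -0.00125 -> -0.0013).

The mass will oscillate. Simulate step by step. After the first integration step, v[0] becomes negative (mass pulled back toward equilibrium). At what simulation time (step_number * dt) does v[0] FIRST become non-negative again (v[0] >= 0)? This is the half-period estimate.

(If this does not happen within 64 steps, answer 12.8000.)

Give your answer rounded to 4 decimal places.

Answer: 2.2000

Derivation:
Step 0: x=[2.9000] v=[0.0000]
Step 1: x=[2.8425] v=[-0.2874]
Step 2: x=[2.7323] v=[-0.5512]
Step 3: x=[2.5784] v=[-0.7697]
Step 4: x=[2.3934] v=[-0.9250]
Step 5: x=[2.1925] v=[-1.0044]
Step 6: x=[1.9922] v=[-1.0013]
Step 7: x=[1.8090] v=[-0.9160]
Step 8: x=[1.6579] v=[-0.7555]
Step 9: x=[1.5513] v=[-0.5330]
Step 10: x=[1.4980] v=[-0.2667]
Step 11: x=[1.5023] v=[0.0215]
First v>=0 after going negative at step 11, time=2.2000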